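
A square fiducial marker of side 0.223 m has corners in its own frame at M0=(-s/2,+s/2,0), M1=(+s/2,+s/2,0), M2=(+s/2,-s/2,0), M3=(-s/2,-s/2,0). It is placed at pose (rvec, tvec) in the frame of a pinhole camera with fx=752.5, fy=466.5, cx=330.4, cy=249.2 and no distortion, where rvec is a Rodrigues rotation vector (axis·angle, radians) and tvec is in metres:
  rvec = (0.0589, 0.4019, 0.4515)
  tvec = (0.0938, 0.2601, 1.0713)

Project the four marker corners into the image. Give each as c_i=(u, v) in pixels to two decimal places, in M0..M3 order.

c0=(301.06, 378.16) c1=(430.72, 431.49) c2=(502.14, 345.01) c3=(363.41, 296.54)

Intrinsics K: fx=752.5, fy=466.5, cx=330.4, cy=249.2
Marker side s = 0.223 m; corners in marker frame (Z=0):
  M0 = (-0.1115, +0.1115, 0)
  M1 = (+0.1115, +0.1115, 0)
  M2 = (+0.1115, -0.1115, 0)
  M3 = (-0.1115, -0.1115, 0)
rvec = (0.0589, 0.4019, 0.4515), |rvec| = θ = 0.60733 rad = 34.797°
Rodrigues: sinθ=0.57067, 1−cosθ=0.17882; R = I + sinθ·[k]× + (1−cosθ)·[k]×²:
    [+0.82286 -0.41278 +0.39054]
    [+0.43573 +0.89949 +0.03263]
    [-0.36475 +0.14332 +0.92001]
t = (0.0938, 0.2601, 1.0713) m
M0: Pc = R·M0+t = (-0.04397, +0.31181, +1.12795); u = 752.5·(-0.04397)/1.12795 + 330.4 = 301.0637, v = 466.5·(+0.31181)/1.12795 + 249.2 = 378.1587
M1: Pc = R·M1+t = (+0.13952, +0.40898, +1.04661); u = 752.5·(+0.13952)/1.04661 + 330.4 = 430.7163, v = 466.5·(+0.40898)/1.04661 + 249.2 = 431.4909
M2: Pc = R·M2+t = (+0.23157, +0.20839, +1.01465); u = 752.5·(+0.23157)/1.01465 + 330.4 = 502.1428, v = 466.5·(+0.20839)/1.01465 + 249.2 = 345.0108
M3: Pc = R·M3+t = (+0.04808, +0.11122, +1.09599); u = 752.5·(+0.04808)/1.09599 + 330.4 = 363.4085, v = 466.5·(+0.11122)/1.09599 + 249.2 = 296.5415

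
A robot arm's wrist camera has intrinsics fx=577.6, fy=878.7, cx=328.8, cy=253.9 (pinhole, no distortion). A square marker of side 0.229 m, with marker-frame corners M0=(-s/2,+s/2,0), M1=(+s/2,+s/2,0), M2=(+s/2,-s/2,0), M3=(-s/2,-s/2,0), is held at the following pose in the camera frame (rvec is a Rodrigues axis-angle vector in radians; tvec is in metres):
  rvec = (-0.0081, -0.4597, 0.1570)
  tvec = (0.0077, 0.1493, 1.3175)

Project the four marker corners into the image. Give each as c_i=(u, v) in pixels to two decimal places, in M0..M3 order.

Intrinsics K: fx=577.6, fy=878.7, cx=328.8, cy=253.9
Marker side s = 0.229 m; corners in marker frame (Z=0):
  M0 = (-0.1145, +0.1145, 0)
  M1 = (+0.1145, +0.1145, 0)
  M2 = (+0.1145, -0.1145, 0)
  M3 = (-0.1145, -0.1145, 0)
rvec = (-0.0081, -0.4597, 0.1570), |rvec| = θ = 0.48584 rad = 27.836°
Rodrigues: sinθ=0.46695, 1−cosθ=0.11572; R = I + sinθ·[k]× + (1−cosθ)·[k]×²:
    [+0.88432 -0.14907 -0.44245]
    [+0.15272 +0.98788 -0.02760]
    [+0.44120 -0.04317 +0.89637]
t = (0.0077, 0.1493, 1.3175) m
M0: Pc = R·M0+t = (-0.11062, +0.24493, +1.26204); u = 577.6·(-0.11062)/1.26204 + 328.8 = 278.1711, v = 878.7·(+0.24493)/1.26204 + 253.9 = 424.4308
M1: Pc = R·M1+t = (+0.09189, +0.27990, +1.36308); u = 577.6·(+0.09189)/1.36308 + 328.8 = 367.7363, v = 878.7·(+0.27990)/1.36308 + 253.9 = 434.3358
M2: Pc = R·M2+t = (+0.12602, +0.05367, +1.37296); u = 577.6·(+0.12602)/1.37296 + 328.8 = 381.8174, v = 878.7·(+0.05367)/1.37296 + 253.9 = 288.2515
M3: Pc = R·M3+t = (-0.07649, +0.01870, +1.27192); u = 577.6·(-0.07649)/1.27192 + 328.8 = 294.0668, v = 878.7·(+0.01870)/1.27192 + 253.9 = 266.8192

c0=(278.17, 424.43) c1=(367.74, 434.34) c2=(381.82, 288.25) c3=(294.07, 266.82)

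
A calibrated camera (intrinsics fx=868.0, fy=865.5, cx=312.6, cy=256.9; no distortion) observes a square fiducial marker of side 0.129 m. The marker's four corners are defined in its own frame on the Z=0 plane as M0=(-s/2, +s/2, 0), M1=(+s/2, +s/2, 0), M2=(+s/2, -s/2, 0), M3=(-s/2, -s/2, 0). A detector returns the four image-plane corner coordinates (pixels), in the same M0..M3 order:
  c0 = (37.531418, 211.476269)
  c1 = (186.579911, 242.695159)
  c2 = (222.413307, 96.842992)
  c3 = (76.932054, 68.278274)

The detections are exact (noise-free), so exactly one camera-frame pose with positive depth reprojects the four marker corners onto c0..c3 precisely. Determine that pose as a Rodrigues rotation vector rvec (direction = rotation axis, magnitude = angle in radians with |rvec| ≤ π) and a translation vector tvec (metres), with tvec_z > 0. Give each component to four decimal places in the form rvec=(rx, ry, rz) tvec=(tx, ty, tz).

rvec=(-0.1635, 0.0554, 0.2112) tvec=(-0.1532, -0.0871, 0.7310)

Intrinsics K: fx=868.0, fy=865.5, cx=312.6, cy=256.9
Marker side s = 0.129 m; corners in marker frame (Z=0):
  M0 = (-0.0645, +0.0645, 0)
  M1 = (+0.0645, +0.0645, 0)
  M2 = (+0.0645, -0.0645, 0)
  M3 = (-0.0645, -0.0645, 0)
Detected image corners:
  c0 = (37.531418, 211.476269) px
  c1 = (186.579911, 242.695159) px
  c2 = (222.413307, 96.842992) px
  c3 = (76.932054, 68.278274) px
Planar DLT: solve 8×8 A·h = b for H (H[2,2]=1):
  H  [+1128.53041 -319.55275 +130.65545]
  H  [+216.35436 +1087.32319 +153.73609]
  H  [-0.09833 -0.21289 +1.00000]
B = K⁻¹H; ‖b₁‖=1.367965, ‖b₂‖=1.367965; λ = 2/(‖b₁‖+‖b₂‖) = 0.731013, sign → tz>0 ⇒ λ=+0.731013
r₁ = λ·B[:,0] = (+0.97631,+0.20407,-0.07188); r₂ = λ·B[:,1] = (-0.21307,+0.96456,-0.15563)
r₃ = r₁×r₂ = (+0.03757,+0.16726,+0.98520); SVD([r₁ r₂ r₃]) → R = UVᵀ:
  R  [+0.97631 -0.21307 +0.03757]
  R  [+0.20407 +0.96456 +0.16726]
  R  [-0.07188 -0.15563 +0.98520]
t = (-0.15323, -0.08713, +0.73101) m
tr R = 2.926072; θ = arccos((tr R − 1)/2) = 0.272741 rad = 15.627°
axis k = ((R−Rᵀ)₃₂, (R−Rᵀ)₁₃, (R−Rᵀ)₂₁) / (2 sinθ) = (-0.599332, +0.203166, +0.774290)
rvec = θ·k = (-0.163463, +0.055412, +0.211181)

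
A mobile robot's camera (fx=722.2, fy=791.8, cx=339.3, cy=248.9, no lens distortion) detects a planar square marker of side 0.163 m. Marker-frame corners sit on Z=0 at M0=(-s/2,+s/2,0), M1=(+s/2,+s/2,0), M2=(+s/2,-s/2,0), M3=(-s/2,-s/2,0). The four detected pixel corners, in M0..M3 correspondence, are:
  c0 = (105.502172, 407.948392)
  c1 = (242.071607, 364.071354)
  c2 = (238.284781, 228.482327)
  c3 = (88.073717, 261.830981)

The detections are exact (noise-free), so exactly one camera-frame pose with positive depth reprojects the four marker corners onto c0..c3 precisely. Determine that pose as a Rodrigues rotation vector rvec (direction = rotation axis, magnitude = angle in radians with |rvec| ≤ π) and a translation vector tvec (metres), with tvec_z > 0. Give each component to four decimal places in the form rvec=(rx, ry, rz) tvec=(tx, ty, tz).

Intrinsics K: fx=722.2, fy=791.8, cx=339.3, cy=248.9
Marker side s = 0.163 m; corners in marker frame (Z=0):
  M0 = (-0.0815, +0.0815, 0)
  M1 = (+0.0815, +0.0815, 0)
  M2 = (+0.0815, -0.0815, 0)
  M3 = (-0.0815, -0.0815, 0)
Detected image corners:
  c0 = (105.502172, 407.948392) px
  c1 = (242.071607, 364.071354) px
  c2 = (238.284781, 228.482327) px
  c3 = (88.073717, 261.830981) px
Planar DLT: solve 8×8 A·h = b for H (H[2,2]=1):
  H  [+980.00482 +153.78990 +172.25855]
  H  [-46.97561 +1032.57314 +317.72193]
  H  [+0.60628 +0.53881 +1.00000]
B = K⁻¹H; ‖b₁‖=1.256781, ‖b₂‖=1.256781; λ = 2/(‖b₁‖+‖b₂‖) = 0.795684, sign → tz>0 ⇒ λ=+0.795684
r₁ = λ·B[:,0] = (+0.85308,-0.19885,+0.48241); r₂ = λ·B[:,1] = (-0.03198,+0.90287,+0.42872)
r₃ = r₁×r₂ = (-0.52080,-0.38116,+0.76386); SVD([r₁ r₂ r₃]) → R = UVᵀ:
  R  [+0.85308 -0.03198 -0.52080]
  R  [-0.19885 +0.90287 -0.38116]
  R  [+0.48241 +0.42872 +0.76386]
t = (-0.18404, +0.06916, +0.79568) m
tr R = 2.519811; θ = arccos((tr R − 1)/2) = 0.707629 rad = 40.544°
axis k = ((R−Rᵀ)₃₂, (R−Rᵀ)₁₃, (R−Rᵀ)₂₁) / (2 sinθ) = (+0.622953, -0.771657, -0.128353)
rvec = θ·k = (+0.440820, -0.546047, -0.090826)

rvec=(0.4408, -0.5460, -0.0908) tvec=(-0.1840, 0.0692, 0.7957)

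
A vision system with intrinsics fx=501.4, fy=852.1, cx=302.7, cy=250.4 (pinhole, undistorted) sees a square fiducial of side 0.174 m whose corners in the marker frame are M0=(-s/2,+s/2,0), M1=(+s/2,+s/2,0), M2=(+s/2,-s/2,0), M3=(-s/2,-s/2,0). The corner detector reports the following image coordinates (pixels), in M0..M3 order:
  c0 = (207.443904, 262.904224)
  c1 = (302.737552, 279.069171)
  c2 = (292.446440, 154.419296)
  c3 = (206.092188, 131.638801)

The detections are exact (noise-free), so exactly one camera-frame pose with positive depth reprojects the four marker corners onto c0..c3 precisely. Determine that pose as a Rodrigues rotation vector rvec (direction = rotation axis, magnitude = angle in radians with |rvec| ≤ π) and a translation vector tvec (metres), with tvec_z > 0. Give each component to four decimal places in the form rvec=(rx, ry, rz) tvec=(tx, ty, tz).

rvec=(-0.5990, -0.3892, -0.0077) tvec=(-0.0909, -0.0505, 0.9280)

Intrinsics K: fx=501.4, fy=852.1, cx=302.7, cy=250.4
Marker side s = 0.174 m; corners in marker frame (Z=0):
  M0 = (-0.0870, +0.0870, 0)
  M1 = (+0.0870, +0.0870, 0)
  M2 = (+0.0870, -0.0870, 0)
  M3 = (-0.0870, -0.0870, 0)
Detected image corners:
  c0 = (207.443904, 262.904224) px
  c1 = (302.737552, 279.069171) px
  c2 = (292.446440, 154.419296) px
  c3 = (206.092188, 131.638801) px
Planar DLT: solve 8×8 A·h = b for H (H[2,2]=1):
  H  [+618.24843 -114.58306 +253.55943]
  H  [+192.99887 +612.51714 +204.04904]
  H  [+0.38699 -0.59047 +1.00000]
B = K⁻¹H; ‖b₁‖=1.077641, ‖b₂‖=1.077641; λ = 2/(‖b₁‖+‖b₂‖) = 0.927953, sign → tz>0 ⇒ λ=+0.927953
r₁ = λ·B[:,0] = (+0.92741,+0.10465,+0.35911); r₂ = λ·B[:,1] = (+0.11873,+0.82806,-0.54793)
r₃ = r₁×r₂ = (-0.35470,+0.55079,+0.75552); SVD([r₁ r₂ r₃]) → R = UVᵀ:
  R  [+0.92741 +0.11873 -0.35470]
  R  [+0.10465 +0.82806 +0.55079]
  R  [+0.35911 -0.54793 +0.75552]
t = (-0.09095, -0.05048, +0.92795) m
tr R = 2.510992; θ = arccos((tr R − 1)/2) = 0.714386 rad = 40.931°
axis k = ((R−Rᵀ)₃₂, (R−Rᵀ)₁₃, (R−Rᵀ)₂₁) / (2 sinθ) = (-0.838518, -0.544768, -0.010743)
rvec = θ·k = (-0.599025, -0.389175, -0.007674)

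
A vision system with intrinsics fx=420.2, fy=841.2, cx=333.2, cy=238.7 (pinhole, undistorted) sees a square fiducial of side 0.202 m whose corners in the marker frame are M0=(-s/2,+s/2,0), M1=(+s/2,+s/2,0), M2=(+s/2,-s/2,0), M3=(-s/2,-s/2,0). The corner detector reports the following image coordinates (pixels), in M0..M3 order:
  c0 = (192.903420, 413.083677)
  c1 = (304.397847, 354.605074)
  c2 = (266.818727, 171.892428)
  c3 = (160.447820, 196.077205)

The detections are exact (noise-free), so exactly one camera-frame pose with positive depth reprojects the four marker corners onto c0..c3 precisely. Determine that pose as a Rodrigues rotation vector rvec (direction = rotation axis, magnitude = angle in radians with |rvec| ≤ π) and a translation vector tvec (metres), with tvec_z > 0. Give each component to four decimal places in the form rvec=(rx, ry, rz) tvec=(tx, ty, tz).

rvec=(-0.4773, -0.5440, -0.3002) tvec=(-0.1746, 0.0343, 0.7428)

Intrinsics K: fx=420.2, fy=841.2, cx=333.2, cy=238.7
Marker side s = 0.202 m; corners in marker frame (Z=0):
  M0 = (-0.1010, +0.1010, 0)
  M1 = (+0.1010, +0.1010, 0)
  M2 = (+0.1010, -0.1010, 0)
  M3 = (-0.1010, -0.1010, 0)
Detected image corners:
  c0 = (192.903420, 413.083677) px
  c1 = (304.397847, 354.605074) px
  c2 = (266.818727, 171.892428) px
  c3 = (160.447820, 196.077205) px
Planar DLT: solve 8×8 A·h = b for H (H[2,2]=1):
  H  [+712.33204 +64.66897 +234.43635]
  H  [+12.77452 +848.28165 +277.55857]
  H  [+0.75135 -0.47437 +1.00000]
B = K⁻¹H; ‖b₁‖=1.346289, ‖b₂‖=1.346289; λ = 2/(‖b₁‖+‖b₂‖) = 0.742783, sign → tz>0 ⇒ λ=+0.742783
r₁ = λ·B[:,0] = (+0.81664,-0.14708,+0.55809); r₂ = λ·B[:,1] = (+0.39372,+0.84902,-0.35235)
r₃ = r₁×r₂ = (-0.42201,+0.50747,+0.75125); SVD([r₁ r₂ r₃]) → R = UVᵀ:
  R  [+0.81664 +0.39372 -0.42201]
  R  [-0.14708 +0.84902 +0.50747]
  R  [+0.55809 -0.35235 +0.75125]
t = (-0.17458, +0.03431, +0.74278) m
tr R = 2.416913; θ = arccos((tr R − 1)/2) = 0.783488 rad = 44.891°
axis k = ((R−Rᵀ)₃₂, (R−Rᵀ)₁₃, (R−Rᵀ)₂₁) / (2 sinθ) = (-0.609155, -0.694361, -0.383136)
rvec = θ·k = (-0.477266, -0.544023, -0.300182)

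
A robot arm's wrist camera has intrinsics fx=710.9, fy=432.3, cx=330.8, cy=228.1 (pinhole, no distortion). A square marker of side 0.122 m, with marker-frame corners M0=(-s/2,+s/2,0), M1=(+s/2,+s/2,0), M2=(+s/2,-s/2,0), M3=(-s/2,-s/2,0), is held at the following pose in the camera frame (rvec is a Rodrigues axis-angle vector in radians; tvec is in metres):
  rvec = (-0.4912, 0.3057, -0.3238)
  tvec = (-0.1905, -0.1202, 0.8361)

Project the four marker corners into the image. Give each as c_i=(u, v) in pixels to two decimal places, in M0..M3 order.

Intrinsics K: fx=710.9, fy=432.3, cx=330.8, cy=228.1
Marker side s = 0.122 m; corners in marker frame (Z=0):
  M0 = (-0.0610, +0.0610, 0)
  M1 = (+0.0610, +0.0610, 0)
  M2 = (+0.0610, -0.0610, 0)
  M3 = (-0.0610, -0.0610, 0)
rvec = (-0.4912, 0.3057, -0.3238), |rvec| = θ = 0.66301 rad = 37.987°
Rodrigues: sinθ=0.61549, 1−cosθ=0.21185; R = I + sinθ·[k]× + (1−cosθ)·[k]×²:
    [+0.90443 +0.22822 +0.36045]
    [-0.37296 +0.83319 +0.40829]
    [-0.20714 -0.50370 +0.83868]
t = (-0.1905, -0.1202, 0.8361) m
M0: Pc = R·M0+t = (-0.23175, -0.04662, +0.81801); u = 710.9·(-0.23175)/0.81801 + 330.8 = 129.3964, v = 432.3·(-0.04662)/0.81801 + 228.1 = 203.4597
M1: Pc = R·M1+t = (-0.12141, -0.09213, +0.79274); u = 710.9·(-0.12141)/0.79274 + 330.8 = 221.9255, v = 432.3·(-0.09213)/0.79274 + 228.1 = 177.8612
M2: Pc = R·M2+t = (-0.14925, -0.19378, +0.85419); u = 710.9·(-0.14925)/0.85419 + 330.8 = 206.5855, v = 432.3·(-0.19378)/0.85419 + 228.1 = 130.0318
M3: Pc = R·M3+t = (-0.25959, -0.14827, +0.87946); u = 710.9·(-0.25959)/0.87946 + 330.8 = 120.9626, v = 432.3·(-0.14827)/0.87946 + 228.1 = 155.2160

c0=(129.40, 203.46) c1=(221.93, 177.86) c2=(206.59, 130.03) c3=(120.96, 155.22)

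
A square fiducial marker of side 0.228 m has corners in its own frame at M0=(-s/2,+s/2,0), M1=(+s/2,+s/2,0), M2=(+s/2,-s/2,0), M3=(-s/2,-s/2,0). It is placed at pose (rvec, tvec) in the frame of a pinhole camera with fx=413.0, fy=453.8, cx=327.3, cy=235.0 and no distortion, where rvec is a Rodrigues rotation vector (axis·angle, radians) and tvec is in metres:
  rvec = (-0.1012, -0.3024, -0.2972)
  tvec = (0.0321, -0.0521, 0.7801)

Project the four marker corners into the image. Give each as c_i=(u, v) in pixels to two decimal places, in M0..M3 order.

Intrinsics K: fx=413.0, fy=453.8, cx=327.3, cy=235.0
Marker side s = 0.228 m; corners in marker frame (Z=0):
  M0 = (-0.1140, +0.1140, 0)
  M1 = (+0.1140, +0.1140, 0)
  M2 = (+0.1140, -0.1140, 0)
  M3 = (-0.1140, -0.1140, 0)
rvec = (-0.1012, -0.3024, -0.2972), |rvec| = θ = 0.43591 rad = 24.976°
Rodrigues: sinθ=0.42223, 1−cosθ=0.09351; R = I + sinθ·[k]× + (1−cosθ)·[k]×²:
    [+0.91153 +0.30294 -0.27811]
    [-0.27282 +0.95149 +0.14225]
    [+0.30772 -0.05380 +0.94996]
t = (0.0321, -0.0521, 0.7801) m
M0: Pc = R·M0+t = (-0.03728, +0.08747, +0.73889); u = 413.0·(-0.03728)/0.73889 + 327.3 = 306.4628, v = 453.8·(+0.08747)/0.73889 + 235.0 = 288.7218
M1: Pc = R·M1+t = (+0.17055, +0.02527, +0.80905); u = 413.0·(+0.17055)/0.80905 + 327.3 = 414.3614, v = 453.8·(+0.02527)/0.80905 + 235.0 = 249.1735
M2: Pc = R·M2+t = (+0.10148, -0.19167, +0.82131); u = 413.0·(+0.10148)/0.82131 + 327.3 = 378.3292, v = 453.8·(-0.19167)/0.82131 + 235.0 = 129.0959
M3: Pc = R·M3+t = (-0.10635, -0.12947, +0.75115); u = 413.0·(-0.10635)/0.75115 + 327.3 = 268.8270, v = 453.8·(-0.12947)/0.75115 + 235.0 = 156.7829

c0=(306.46, 288.72) c1=(414.36, 249.17) c2=(378.33, 129.10) c3=(268.83, 156.78)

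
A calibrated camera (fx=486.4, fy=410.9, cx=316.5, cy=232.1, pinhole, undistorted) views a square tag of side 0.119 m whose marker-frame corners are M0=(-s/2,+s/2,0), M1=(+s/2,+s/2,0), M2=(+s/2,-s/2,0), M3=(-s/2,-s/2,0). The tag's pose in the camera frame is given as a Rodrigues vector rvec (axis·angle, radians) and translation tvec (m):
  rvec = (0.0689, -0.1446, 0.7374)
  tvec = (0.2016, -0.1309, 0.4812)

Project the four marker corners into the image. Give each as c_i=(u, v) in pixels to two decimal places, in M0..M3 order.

c0=(437.94, 122.12) c1=(519.49, 192.43) c2=(599.74, 118.59) c3=(521.10, 45.17)

Intrinsics K: fx=486.4, fy=410.9, cx=316.5, cy=232.1
Marker side s = 0.119 m; corners in marker frame (Z=0):
  M0 = (-0.0595, +0.0595, 0)
  M1 = (+0.0595, +0.0595, 0)
  M2 = (+0.0595, -0.0595, 0)
  M3 = (-0.0595, -0.0595, 0)
rvec = (0.0689, -0.1446, 0.7374), |rvec| = θ = 0.75460 rad = 43.235°
Rodrigues: sinθ=0.68499, 1−cosθ=0.27145; R = I + sinθ·[k]× + (1−cosθ)·[k]×²:
    [+0.73081 -0.67413 -0.10704]
    [+0.66463 +0.73852 -0.11338]
    [+0.15548 +0.01171 +0.98777]
t = (0.2016, -0.1309, 0.4812) m
M0: Pc = R·M0+t = (+0.11801, -0.12650, +0.47265); u = 486.4·(+0.11801)/0.47265 + 316.5 = 437.9398, v = 410.9·(-0.12650)/0.47265 + 232.1 = 122.1222
M1: Pc = R·M1+t = (+0.20497, -0.04741, +0.49115); u = 486.4·(+0.20497)/0.49115 + 316.5 = 519.4907, v = 410.9·(-0.04741)/0.49115 + 232.1 = 192.4342
M2: Pc = R·M2+t = (+0.28519, -0.13530, +0.48975); u = 486.4·(+0.28519)/0.48975 + 316.5 = 599.7410, v = 410.9·(-0.13530)/0.48975 + 232.1 = 118.5878
M3: Pc = R·M3+t = (+0.19823, -0.21439, +0.47125); u = 486.4·(+0.19823)/0.47125 + 316.5 = 521.0996, v = 410.9·(-0.21439)/0.47125 + 232.1 = 45.1685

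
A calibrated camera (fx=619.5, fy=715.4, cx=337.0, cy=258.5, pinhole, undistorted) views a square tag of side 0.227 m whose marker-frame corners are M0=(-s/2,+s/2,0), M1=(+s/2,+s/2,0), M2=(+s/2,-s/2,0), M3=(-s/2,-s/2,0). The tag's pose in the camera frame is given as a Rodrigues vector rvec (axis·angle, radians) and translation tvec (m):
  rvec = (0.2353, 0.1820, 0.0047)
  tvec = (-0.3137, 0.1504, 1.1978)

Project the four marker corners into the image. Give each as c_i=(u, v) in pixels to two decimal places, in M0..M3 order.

Intrinsics K: fx=619.5, fy=715.4, cx=337.0, cy=258.5
Marker side s = 0.227 m; corners in marker frame (Z=0):
  M0 = (-0.1135, +0.1135, 0)
  M1 = (+0.1135, +0.1135, 0)
  M2 = (+0.1135, -0.1135, 0)
  M3 = (-0.1135, -0.1135, 0)
rvec = (0.2353, 0.1820, 0.0047), |rvec| = θ = 0.29751 rad = 17.046°
Rodrigues: sinθ=0.29314, 1−cosθ=0.04393; R = I + sinθ·[k]× + (1−cosθ)·[k]×²:
    [+0.98355 +0.01662 +0.17988]
    [+0.02589 +0.97251 -0.23142]
    [-0.17878 +0.23227 +0.95608]
t = (-0.3137, 0.1504, 1.1978) m
M0: Pc = R·M0+t = (-0.42345, +0.25784, +1.24445); u = 619.5·(-0.42345)/1.24445 + 337.0 = 126.2049, v = 715.4·(+0.25784)/1.24445 + 258.5 = 406.7257
M1: Pc = R·M1+t = (-0.20018, +0.26372, +1.20387); u = 619.5·(-0.20018)/1.20387 + 337.0 = 233.9892, v = 715.4·(+0.26372)/1.20387 + 258.5 = 415.2142
M2: Pc = R·M2+t = (-0.20395, +0.04296, +1.15115); u = 619.5·(-0.20395)/1.15115 + 337.0 = 227.2403, v = 715.4·(+0.04296)/1.15115 + 258.5 = 285.1971
M3: Pc = R·M3+t = (-0.42722, +0.03708, +1.19173); u = 619.5·(-0.42722)/1.19173 + 337.0 = 114.9171, v = 715.4·(+0.03708)/1.19173 + 258.5 = 280.7606

c0=(126.20, 406.73) c1=(233.99, 415.21) c2=(227.24, 285.20) c3=(114.92, 280.76)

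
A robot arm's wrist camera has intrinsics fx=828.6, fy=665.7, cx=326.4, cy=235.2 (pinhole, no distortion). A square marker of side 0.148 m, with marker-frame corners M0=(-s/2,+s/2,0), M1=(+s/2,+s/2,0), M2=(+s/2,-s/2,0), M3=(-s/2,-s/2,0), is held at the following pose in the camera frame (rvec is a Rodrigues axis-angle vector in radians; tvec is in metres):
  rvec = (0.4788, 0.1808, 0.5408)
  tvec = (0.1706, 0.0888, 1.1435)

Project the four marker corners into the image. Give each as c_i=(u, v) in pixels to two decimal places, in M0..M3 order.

Intrinsics K: fx=828.6, fy=665.7, cx=326.4, cy=235.2
Marker side s = 0.148 m; corners in marker frame (Z=0):
  M0 = (-0.0740, +0.0740, 0)
  M1 = (+0.0740, +0.0740, 0)
  M2 = (+0.0740, -0.0740, 0)
  M3 = (-0.0740, -0.0740, 0)
rvec = (0.4788, 0.1808, 0.5408), |rvec| = θ = 0.74458 rad = 42.661°
Rodrigues: sinθ=0.67766, 1−cosθ=0.26463; R = I + sinθ·[k]× + (1−cosθ)·[k]×²:
    [+0.84480 -0.45088 +0.28815]
    [+0.53352 +0.75097 -0.38910]
    [-0.04096 +0.48244 +0.87497]
t = (0.1706, 0.0888, 1.1435) m
M0: Pc = R·M0+t = (+0.07472, +0.10489, +1.18223); u = 828.6·(+0.07472)/1.18223 + 326.4 = 378.7697, v = 665.7·(+0.10489)/1.18223 + 235.2 = 294.2633
M1: Pc = R·M1+t = (+0.19975, +0.18385, +1.17617); u = 828.6·(+0.19975)/1.17617 + 326.4 = 467.1220, v = 665.7·(+0.18385)/1.17617 + 235.2 = 339.2585
M2: Pc = R·M2+t = (+0.26648, +0.07271, +1.10477); u = 828.6·(+0.26648)/1.10477 + 326.4 = 526.2655, v = 665.7·(+0.07271)/1.10477 + 235.2 = 279.0117
M3: Pc = R·M3+t = (+0.14145, -0.00625, +1.11083); u = 828.6·(+0.14145)/1.11083 + 326.4 = 431.9115, v = 665.7·(-0.00625)/1.11083 + 235.2 = 231.4531

c0=(378.77, 294.26) c1=(467.12, 339.26) c2=(526.27, 279.01) c3=(431.91, 231.45)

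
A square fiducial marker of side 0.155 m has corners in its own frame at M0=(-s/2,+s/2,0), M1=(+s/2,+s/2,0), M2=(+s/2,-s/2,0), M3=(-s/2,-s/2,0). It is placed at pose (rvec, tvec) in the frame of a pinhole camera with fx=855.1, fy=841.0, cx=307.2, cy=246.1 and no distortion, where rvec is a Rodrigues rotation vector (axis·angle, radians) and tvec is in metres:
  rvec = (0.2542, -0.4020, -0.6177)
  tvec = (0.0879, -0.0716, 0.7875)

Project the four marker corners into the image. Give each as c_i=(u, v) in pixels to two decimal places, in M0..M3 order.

c0=(382.56, 284.75) c1=(496.06, 188.34) c2=(422.97, 53.17) c3=(296.77, 148.43)

Intrinsics K: fx=855.1, fy=841.0, cx=307.2, cy=246.1
Marker side s = 0.155 m; corners in marker frame (Z=0):
  M0 = (-0.0775, +0.0775, 0)
  M1 = (+0.0775, +0.0775, 0)
  M2 = (+0.0775, -0.0775, 0)
  M3 = (-0.0775, -0.0775, 0)
rvec = (0.2542, -0.4020, -0.6177), |rvec| = θ = 0.77960 rad = 44.668°
Rodrigues: sinθ=0.70299, 1−cosθ=0.28880; R = I + sinθ·[k]× + (1−cosθ)·[k]×²:
    [+0.74190 +0.50845 -0.43711]
    [-0.60556 +0.78799 -0.11123]
    [+0.28789 +0.34722 +0.89250]
t = (0.0879, -0.0716, 0.7875) m
M0: Pc = R·M0+t = (+0.06981, +0.03640, +0.79210); u = 855.1·(+0.06981)/0.79210 + 307.2 = 382.5595, v = 841.0·(+0.03640)/0.79210 + 246.1 = 284.7473
M1: Pc = R·M1+t = (+0.18480, -0.05746, +0.83672); u = 855.1·(+0.18480)/0.83672 + 307.2 = 496.0612, v = 841.0·(-0.05746)/0.83672 + 246.1 = 188.3440
M2: Pc = R·M2+t = (+0.10599, -0.17960, +0.78290); u = 855.1·(+0.10599)/0.78290 + 307.2 = 422.9673, v = 841.0·(-0.17960)/0.78290 + 246.1 = 53.1721
M3: Pc = R·M3+t = (-0.00900, -0.08574, +0.73828); u = 855.1·(-0.00900)/0.73828 + 307.2 = 296.7738, v = 841.0·(-0.08574)/0.73828 + 246.1 = 148.4329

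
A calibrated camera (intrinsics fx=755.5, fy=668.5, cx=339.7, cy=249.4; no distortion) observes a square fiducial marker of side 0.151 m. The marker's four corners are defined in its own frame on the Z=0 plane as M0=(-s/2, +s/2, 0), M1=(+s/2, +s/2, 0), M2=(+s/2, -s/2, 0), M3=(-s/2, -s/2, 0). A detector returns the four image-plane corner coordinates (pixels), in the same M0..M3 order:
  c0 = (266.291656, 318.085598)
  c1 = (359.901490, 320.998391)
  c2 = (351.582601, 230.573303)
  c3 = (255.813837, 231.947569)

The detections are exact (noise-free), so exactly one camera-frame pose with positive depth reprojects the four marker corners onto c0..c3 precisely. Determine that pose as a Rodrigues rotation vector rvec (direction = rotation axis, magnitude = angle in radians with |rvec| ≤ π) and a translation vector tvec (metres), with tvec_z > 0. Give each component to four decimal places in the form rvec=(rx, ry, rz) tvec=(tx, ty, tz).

Intrinsics K: fx=755.5, fy=668.5, cx=339.7, cy=249.4
Marker side s = 0.151 m; corners in marker frame (Z=0):
  M0 = (-0.0755, +0.0755, 0)
  M1 = (+0.0755, +0.0755, 0)
  M2 = (+0.0755, -0.0755, 0)
  M3 = (-0.0755, -0.0755, 0)
Detected image corners:
  c0 = (266.291656, 318.085598) px
  c1 = (359.901490, 320.998391) px
  c2 = (351.582601, 230.573303) px
  c3 = (255.813837, 231.947569) px
Planar DLT: solve 8×8 A·h = b for H (H[2,2]=1):
  H  [+527.31087 +118.87435 +307.30709]
  H  [-83.71698 +634.71815 +276.00194]
  H  [-0.32319 +0.18307 +1.00000]
B = K⁻¹H; ‖b₁‖=0.903105, ‖b₂‖=0.903105; λ = 2/(‖b₁‖+‖b₂‖) = 1.107290, sign → tz>0 ⇒ λ=+1.107290
r₁ = λ·B[:,0] = (+0.93376,-0.00516,-0.35787); r₂ = λ·B[:,1] = (+0.08308,+0.97571,+0.20271)
r₃ = r₁×r₂ = (+0.34813,-0.21902,+0.91150); SVD([r₁ r₂ r₃]) → R = UVᵀ:
  R  [+0.93376 +0.08308 +0.34813]
  R  [-0.00516 +0.97571 -0.21902]
  R  [-0.35787 +0.20271 +0.91150]
t = (-0.04748, +0.04406, +1.10729) m
tr R = 2.820968; θ = arccos((tr R − 1)/2) = 0.426344 rad = 24.428°
axis k = ((R−Rᵀ)₃₂, (R−Rᵀ)₁₃, (R−Rᵀ)₂₁) / (2 sinθ) = (+0.509900, +0.853593, -0.106681)
rvec = θ·k = (+0.217393, +0.363924, -0.045483)

rvec=(0.2174, 0.3639, -0.0455) tvec=(-0.0475, 0.0441, 1.1073)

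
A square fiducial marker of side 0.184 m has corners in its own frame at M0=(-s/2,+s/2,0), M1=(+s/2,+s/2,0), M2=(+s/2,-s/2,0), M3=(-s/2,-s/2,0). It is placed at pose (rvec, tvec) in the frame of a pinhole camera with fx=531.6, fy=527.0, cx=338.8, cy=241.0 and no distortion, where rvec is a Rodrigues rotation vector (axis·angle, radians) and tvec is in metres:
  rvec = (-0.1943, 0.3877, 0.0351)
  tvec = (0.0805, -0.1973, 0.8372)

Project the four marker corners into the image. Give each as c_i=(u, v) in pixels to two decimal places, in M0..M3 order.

Intrinsics K: fx=531.6, fy=527.0, cx=338.8, cy=241.0
Marker side s = 0.184 m; corners in marker frame (Z=0):
  M0 = (-0.0920, +0.0920, 0)
  M1 = (+0.0920, +0.0920, 0)
  M2 = (+0.0920, -0.0920, 0)
  M3 = (-0.0920, -0.0920, 0)
rvec = (-0.1943, 0.3877, 0.0351), |rvec| = θ = 0.43508 rad = 24.928°
Rodrigues: sinθ=0.42148, 1−cosθ=0.09316; R = I + sinθ·[k]× + (1−cosθ)·[k]×²:
    [+0.92542 -0.07108 +0.37223]
    [-0.00307 +0.98081 +0.19493]
    [-0.37894 -0.18153 +0.90744]
t = (0.0805, -0.1973, 0.8372) m
M0: Pc = R·M0+t = (-0.01118, -0.10678, +0.85536); u = 531.6·(-0.01118)/0.85536 + 338.8 = 331.8533, v = 527.0·(-0.10678)/0.85536 + 241.0 = 175.2098
M1: Pc = R·M1+t = (+0.15910, -0.10735, +0.78564); u = 531.6·(+0.15910)/0.78564 + 338.8 = 446.4542, v = 527.0·(-0.10735)/0.78564 + 241.0 = 168.9918
M2: Pc = R·M2+t = (+0.17218, -0.28782, +0.81904); u = 531.6·(+0.17218)/0.81904 + 338.8 = 450.5524, v = 527.0·(-0.28782)/0.81904 + 241.0 = 55.8075
M3: Pc = R·M3+t = (+0.00190, -0.28725, +0.88876); u = 531.6·(+0.00190)/0.88876 + 338.8 = 339.9370, v = 527.0·(-0.28725)/0.88876 + 241.0 = 70.6713

c0=(331.85, 175.21) c1=(446.45, 168.99) c2=(450.55, 55.81) c3=(339.94, 70.67)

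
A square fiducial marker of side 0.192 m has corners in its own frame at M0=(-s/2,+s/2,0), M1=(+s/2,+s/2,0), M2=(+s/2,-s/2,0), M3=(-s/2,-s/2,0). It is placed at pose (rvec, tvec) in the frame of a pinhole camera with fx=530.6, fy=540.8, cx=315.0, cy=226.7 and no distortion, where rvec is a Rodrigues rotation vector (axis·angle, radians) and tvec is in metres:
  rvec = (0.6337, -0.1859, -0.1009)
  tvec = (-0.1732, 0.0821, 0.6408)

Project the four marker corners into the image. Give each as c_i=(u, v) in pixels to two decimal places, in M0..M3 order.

Intrinsics K: fx=530.6, fy=540.8, cx=315.0, cy=226.7
Marker side s = 0.192 m; corners in marker frame (Z=0):
  M0 = (-0.0960, +0.0960, 0)
  M1 = (+0.0960, +0.0960, 0)
  M2 = (+0.0960, -0.0960, 0)
  M3 = (-0.0960, -0.0960, 0)
rvec = (0.6337, -0.1859, -0.1009), |rvec| = θ = 0.66807 rad = 38.277°
Rodrigues: sinθ=0.61947, 1−cosθ=0.21498; R = I + sinθ·[k]× + (1−cosθ)·[k]×²:
    [+0.97845 +0.03682 -0.20318]
    [-0.15030 +0.80167 -0.57857]
    [+0.14158 +0.59664 +0.78992]
t = (-0.1732, 0.0821, 0.6408) m
M0: Pc = R·M0+t = (-0.26360, +0.17349, +0.68449); u = 530.6·(-0.26360)/0.68449 + 315.0 = 110.6649, v = 540.8·(+0.17349)/0.68449 + 226.7 = 363.7707
M1: Pc = R·M1+t = (-0.07573, +0.14463, +0.71167); u = 530.6·(-0.07573)/0.71167 + 315.0 = 258.5345, v = 540.8·(+0.14463)/0.71167 + 226.7 = 336.6055
M2: Pc = R·M2+t = (-0.08280, -0.00929, +0.59711); u = 530.6·(-0.08280)/0.59711 + 315.0 = 241.4205, v = 540.8·(-0.00929)/0.59711 + 226.7 = 218.2869
M3: Pc = R·M3+t = (-0.27067, +0.01957, +0.56993); u = 530.6·(-0.27067)/0.56993 + 315.0 = 63.0132, v = 540.8·(+0.01957)/0.56993 + 226.7 = 245.2690

c0=(110.66, 363.77) c1=(258.53, 336.61) c2=(241.42, 218.29) c3=(63.01, 245.27)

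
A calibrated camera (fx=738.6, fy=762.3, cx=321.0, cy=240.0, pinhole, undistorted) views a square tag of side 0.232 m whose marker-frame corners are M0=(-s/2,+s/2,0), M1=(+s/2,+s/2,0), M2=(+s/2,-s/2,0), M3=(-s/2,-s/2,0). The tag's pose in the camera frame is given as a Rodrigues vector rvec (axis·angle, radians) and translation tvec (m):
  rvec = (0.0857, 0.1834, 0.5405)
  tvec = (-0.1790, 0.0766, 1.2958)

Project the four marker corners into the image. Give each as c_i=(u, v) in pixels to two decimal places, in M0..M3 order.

Intrinsics K: fx=738.6, fy=762.3, cx=321.0, cy=240.0
Marker side s = 0.232 m; corners in marker frame (Z=0):
  M0 = (-0.1160, +0.1160, 0)
  M1 = (+0.1160, +0.1160, 0)
  M2 = (+0.1160, -0.1160, 0)
  M3 = (-0.1160, -0.1160, 0)
rvec = (0.0857, 0.1834, 0.5405), |rvec| = θ = 0.57717 rad = 33.069°
Rodrigues: sinθ=0.54565, 1−cosθ=0.16199; R = I + sinθ·[k]× + (1−cosθ)·[k]×²:
    [+0.84158 -0.50334 +0.19591]
    [+0.51863 +0.85437 -0.03282]
    [-0.15086 +0.12922 +0.98007]
t = (-0.1790, 0.0766, 1.2958) m
M0: Pc = R·M0+t = (-0.33501, +0.11555, +1.32829); u = 738.6·(-0.33501)/1.32829 + 321.0 = 134.7156, v = 762.3·(+0.11555)/1.32829 + 240.0 = 306.3112
M1: Pc = R·M1+t = (-0.13976, +0.23587, +1.29329); u = 738.6·(-0.13976)/1.29329 + 321.0 = 241.1804, v = 762.3·(+0.23587)/1.29329 + 240.0 = 379.0269
M2: Pc = R·M2+t = (-0.02299, +0.03765, +1.26331); u = 738.6·(-0.02299)/1.26331 + 321.0 = 307.5598, v = 762.3·(+0.03765)/1.26331 + 240.0 = 262.7212
M3: Pc = R·M3+t = (-0.21824, -0.08267, +1.29831); u = 738.6·(-0.21824)/1.29831 + 321.0 = 196.8471, v = 762.3·(-0.08267)/1.29831 + 240.0 = 191.4617

c0=(134.72, 306.31) c1=(241.18, 379.03) c2=(307.56, 262.72) c3=(196.85, 191.46)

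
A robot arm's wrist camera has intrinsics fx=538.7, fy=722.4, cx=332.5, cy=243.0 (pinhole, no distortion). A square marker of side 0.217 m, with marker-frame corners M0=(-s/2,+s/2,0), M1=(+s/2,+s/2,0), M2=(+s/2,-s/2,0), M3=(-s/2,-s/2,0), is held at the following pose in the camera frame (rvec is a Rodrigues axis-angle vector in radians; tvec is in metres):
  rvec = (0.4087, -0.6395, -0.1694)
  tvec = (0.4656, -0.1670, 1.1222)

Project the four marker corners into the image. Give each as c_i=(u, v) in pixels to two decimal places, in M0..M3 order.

Intrinsics K: fx=538.7, fy=722.4, cx=332.5, cy=243.0
Marker side s = 0.217 m; corners in marker frame (Z=0):
  M0 = (-0.1085, +0.1085, 0)
  M1 = (+0.1085, +0.1085, 0)
  M2 = (+0.1085, -0.1085, 0)
  M3 = (-0.1085, -0.1085, 0)
rvec = (0.4087, -0.6395, -0.1694), |rvec| = θ = 0.77762 rad = 44.554°
Rodrigues: sinθ=0.70159, 1−cosθ=0.28741; R = I + sinθ·[k]× + (1−cosθ)·[k]×²:
    [+0.79198 +0.02861 -0.60988]
    [-0.27706 +0.90697 -0.31725]
    [+0.54406 +0.42023 +0.72623]
t = (0.4656, -0.1670, 1.1222) m
M0: Pc = R·M0+t = (+0.38277, -0.03853, +1.10876); u = 538.7·(+0.38277)/1.10876 + 332.5 = 518.4733, v = 722.4·(-0.03853)/1.10876 + 243.0 = 217.8946
M1: Pc = R·M1+t = (+0.55463, -0.09866, +1.22683); u = 538.7·(+0.55463)/1.22683 + 332.5 = 576.0400, v = 722.4·(-0.09866)/1.22683 + 243.0 = 184.9080
M2: Pc = R·M2+t = (+0.54843, -0.29547, +1.13564); u = 538.7·(+0.54843)/1.13564 + 332.5 = 592.6511, v = 722.4·(-0.29547)/1.13564 + 243.0 = 55.0475
M3: Pc = R·M3+t = (+0.37657, -0.23534, +1.01757); u = 538.7·(+0.37657)/1.01757 + 332.5 = 531.8528, v = 722.4·(-0.23534)/1.01757 + 243.0 = 75.9234

c0=(518.47, 217.89) c1=(576.04, 184.91) c2=(592.65, 55.05) c3=(531.85, 75.92)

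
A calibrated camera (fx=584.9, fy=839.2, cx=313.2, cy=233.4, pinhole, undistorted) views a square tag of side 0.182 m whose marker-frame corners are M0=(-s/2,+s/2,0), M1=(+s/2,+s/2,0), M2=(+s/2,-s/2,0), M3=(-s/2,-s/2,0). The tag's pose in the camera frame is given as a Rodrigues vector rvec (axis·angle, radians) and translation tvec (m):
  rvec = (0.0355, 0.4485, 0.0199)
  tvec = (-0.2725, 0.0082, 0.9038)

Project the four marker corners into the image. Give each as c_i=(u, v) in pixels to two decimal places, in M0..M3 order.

Intrinsics K: fx=584.9, fy=839.2, cx=313.2, cy=233.4
Marker side s = 0.182 m; corners in marker frame (Z=0):
  M0 = (-0.0910, +0.0910, 0)
  M1 = (+0.0910, +0.0910, 0)
  M2 = (+0.0910, -0.0910, 0)
  M3 = (-0.0910, -0.0910, 0)
rvec = (0.0355, 0.4485, 0.0199), |rvec| = θ = 0.45034 rad = 25.803°
Rodrigues: sinθ=0.43527, 1−cosθ=0.09970; R = I + sinθ·[k]× + (1−cosθ)·[k]×²:
    [+0.90092 -0.01141 +0.43384]
    [+0.02706 +0.99919 -0.02992]
    [-0.43315 +0.03870 +0.90049]
t = (-0.2725, 0.0082, 0.9038) m
M0: Pc = R·M0+t = (-0.35552, +0.09666, +0.94674); u = 584.9·(-0.35552)/0.94674 + 313.2 = 93.5568, v = 839.2·(+0.09666)/0.94674 + 233.4 = 319.0835
M1: Pc = R·M1+t = (-0.19155, +0.10159, +0.86791); u = 584.9·(-0.19155)/0.86791 + 313.2 = 184.1073, v = 839.2·(+0.10159)/0.86791 + 233.4 = 331.6285
M2: Pc = R·M2+t = (-0.18948, -0.08026, +0.86086); u = 584.9·(-0.18948)/0.86086 + 313.2 = 184.4617, v = 839.2·(-0.08026)/0.86086 + 233.4 = 155.1564
M3: Pc = R·M3+t = (-0.35345, -0.08519, +0.93969); u = 584.9·(-0.35345)/0.93969 + 313.2 = 93.2027, v = 839.2·(-0.08519)/0.93969 + 233.4 = 157.3219

c0=(93.56, 319.08) c1=(184.11, 331.63) c2=(184.46, 155.16) c3=(93.20, 157.32)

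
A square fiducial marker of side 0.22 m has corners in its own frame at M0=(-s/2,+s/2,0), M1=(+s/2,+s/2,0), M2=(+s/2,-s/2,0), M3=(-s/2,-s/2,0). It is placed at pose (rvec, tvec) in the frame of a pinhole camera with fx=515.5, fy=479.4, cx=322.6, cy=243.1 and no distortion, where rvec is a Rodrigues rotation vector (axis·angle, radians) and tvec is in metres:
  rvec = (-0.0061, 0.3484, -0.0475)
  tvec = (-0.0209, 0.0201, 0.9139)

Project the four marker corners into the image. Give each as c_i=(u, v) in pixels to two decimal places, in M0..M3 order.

Intrinsics K: fx=515.5, fy=479.4, cx=322.6, cy=243.1
Marker side s = 0.22 m; corners in marker frame (Z=0):
  M0 = (-0.1100, +0.1100, 0)
  M1 = (+0.1100, +0.1100, 0)
  M2 = (+0.1100, -0.1100, 0)
  M3 = (-0.1100, -0.1100, 0)
rvec = (-0.0061, 0.3484, -0.0475), |rvec| = θ = 0.35168 rad = 20.150°
Rodrigues: sinθ=0.34447, 1−cosθ=0.06120; R = I + sinθ·[k]× + (1−cosθ)·[k]×²:
    [+0.93882 +0.04548 +0.34141]
    [-0.04758 +0.99887 -0.00221]
    [-0.34112 -0.01416 +0.93991]
t = (-0.0209, 0.0201, 0.9139) m
M0: Pc = R·M0+t = (-0.11917, +0.13521, +0.94987); u = 515.5·(-0.11917)/0.94987 + 322.6 = 257.9268, v = 479.4·(+0.13521)/0.94987 + 243.1 = 311.3403
M1: Pc = R·M1+t = (+0.08737, +0.12474, +0.87482); u = 515.5·(+0.08737)/0.87482 + 322.6 = 374.0852, v = 479.4·(+0.12474)/0.87482 + 243.1 = 311.4582
M2: Pc = R·M2+t = (+0.07737, -0.09501, +0.87793); u = 515.5·(+0.07737)/0.87793 + 322.6 = 368.0281, v = 479.4·(-0.09501)/0.87793 + 243.1 = 191.2201
M3: Pc = R·M3+t = (-0.12917, -0.08454, +0.95298); u = 515.5·(-0.12917)/0.95298 + 322.6 = 252.7265, v = 479.4·(-0.08454)/0.95298 + 243.1 = 200.5711

c0=(257.93, 311.34) c1=(374.09, 311.46) c2=(368.03, 191.22) c3=(252.73, 200.57)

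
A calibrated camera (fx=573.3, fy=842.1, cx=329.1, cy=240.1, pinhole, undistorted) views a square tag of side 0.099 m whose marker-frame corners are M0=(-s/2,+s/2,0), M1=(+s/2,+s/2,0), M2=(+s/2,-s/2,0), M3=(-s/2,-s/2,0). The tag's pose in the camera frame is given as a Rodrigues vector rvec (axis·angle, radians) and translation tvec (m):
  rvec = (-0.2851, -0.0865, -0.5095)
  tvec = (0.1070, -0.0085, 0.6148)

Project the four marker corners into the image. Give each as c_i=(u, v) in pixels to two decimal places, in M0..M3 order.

Intrinsics K: fx=573.3, fy=842.1, cx=329.1, cy=240.1
Marker side s = 0.099 m; corners in marker frame (Z=0):
  M0 = (-0.0495, +0.0495, 0)
  M1 = (+0.0495, +0.0495, 0)
  M2 = (+0.0495, -0.0495, 0)
  M3 = (-0.0495, -0.0495, 0)
rvec = (-0.2851, -0.0865, -0.5095), |rvec| = θ = 0.59022 rad = 33.817°
Rodrigues: sinθ=0.55654, 1−cosθ=0.16918; R = I + sinθ·[k]× + (1−cosθ)·[k]×²:
    [+0.87030 +0.49241 -0.01102]
    [-0.46845 +0.83445 +0.29024]
    [+0.15211 -0.24743 +0.95689]
t = (0.1070, -0.0085, 0.6148) m
M0: Pc = R·M0+t = (+0.08829, +0.05599, +0.59502); u = 573.3·(+0.08829)/0.59502 + 329.1 = 414.1711, v = 842.1·(+0.05599)/0.59502 + 240.1 = 319.3448
M1: Pc = R·M1+t = (+0.17445, +0.00962, +0.61008); u = 573.3·(+0.17445)/0.61008 + 329.1 = 493.0360, v = 842.1·(+0.00962)/0.61008 + 240.1 = 253.3745
M2: Pc = R·M2+t = (+0.12571, -0.07299, +0.63458); u = 573.3·(+0.12571)/0.63458 + 329.1 = 442.6669, v = 842.1·(-0.07299)/0.63458 + 240.1 = 143.2352
M3: Pc = R·M3+t = (+0.03955, -0.02662, +0.61952); u = 573.3·(+0.03955)/0.61952 + 329.1 = 365.6959, v = 842.1·(-0.02662)/0.61952 + 240.1 = 203.9199

c0=(414.17, 319.34) c1=(493.04, 253.37) c2=(442.67, 143.24) c3=(365.70, 203.92)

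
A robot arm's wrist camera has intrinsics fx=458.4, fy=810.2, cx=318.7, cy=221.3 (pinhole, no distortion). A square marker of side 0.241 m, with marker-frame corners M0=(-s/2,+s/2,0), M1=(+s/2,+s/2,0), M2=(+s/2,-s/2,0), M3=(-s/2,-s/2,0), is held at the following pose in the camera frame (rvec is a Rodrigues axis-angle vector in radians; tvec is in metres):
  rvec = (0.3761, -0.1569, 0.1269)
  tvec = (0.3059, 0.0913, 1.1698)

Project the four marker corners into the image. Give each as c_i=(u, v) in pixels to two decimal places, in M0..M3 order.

Intrinsics K: fx=458.4, fy=810.2, cx=318.7, cy=221.3
Marker side s = 0.241 m; corners in marker frame (Z=0):
  M0 = (-0.1205, +0.1205, 0)
  M1 = (+0.1205, +0.1205, 0)
  M2 = (+0.1205, -0.1205, 0)
  M3 = (-0.1205, -0.1205, 0)
rvec = (0.3761, -0.1569, 0.1269), |rvec| = θ = 0.42682 rad = 24.455°
Rodrigues: sinθ=0.41398, 1−cosθ=0.08971; R = I + sinθ·[k]× + (1−cosθ)·[k]×²:
    [+0.97995 -0.15214 -0.12868]
    [+0.09402 +0.92241 -0.37459]
    [+0.17568 +0.35498 +0.91822]
t = (0.3059, 0.0913, 1.1698) m
M0: Pc = R·M0+t = (+0.16948, +0.19112, +1.19141); u = 458.4·(+0.16948)/1.19141 + 318.7 = 383.9097, v = 810.2·(+0.19112)/1.19141 + 221.3 = 351.2693
M1: Pc = R·M1+t = (+0.40565, +0.21378, +1.23374); u = 458.4·(+0.40565)/1.23374 + 318.7 = 469.4201, v = 810.2·(+0.21378)/1.23374 + 221.3 = 361.6894
M2: Pc = R·M2+t = (+0.44232, -0.00852, +1.14819); u = 458.4·(+0.44232)/1.14819 + 318.7 = 495.2885, v = 810.2·(-0.00852)/1.14819 + 221.3 = 215.2874
M3: Pc = R·M3+t = (+0.20615, -0.03118, +1.10586); u = 458.4·(+0.20615)/1.10586 + 318.7 = 404.1533, v = 810.2·(-0.03118)/1.10586 + 221.3 = 198.4559

c0=(383.91, 351.27) c1=(469.42, 361.69) c2=(495.29, 215.29) c3=(404.15, 198.46)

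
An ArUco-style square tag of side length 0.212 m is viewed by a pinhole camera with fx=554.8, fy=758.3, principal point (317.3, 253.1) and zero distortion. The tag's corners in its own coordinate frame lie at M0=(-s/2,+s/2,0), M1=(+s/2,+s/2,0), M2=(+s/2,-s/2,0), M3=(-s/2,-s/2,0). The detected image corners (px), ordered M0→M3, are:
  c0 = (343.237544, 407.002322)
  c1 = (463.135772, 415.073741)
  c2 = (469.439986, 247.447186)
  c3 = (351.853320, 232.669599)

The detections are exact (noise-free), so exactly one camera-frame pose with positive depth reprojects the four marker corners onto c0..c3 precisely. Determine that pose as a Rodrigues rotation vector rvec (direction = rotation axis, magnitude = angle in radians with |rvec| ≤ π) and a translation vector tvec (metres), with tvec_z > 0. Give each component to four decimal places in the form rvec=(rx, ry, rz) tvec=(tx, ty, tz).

rvec=(-0.0686, -0.1834, 0.0786) tvec=(0.1543, 0.0893, 0.9423)

Intrinsics K: fx=554.8, fy=758.3, cx=317.3, cy=253.1
Marker side s = 0.212 m; corners in marker frame (Z=0):
  M0 = (-0.1060, +0.1060, 0)
  M1 = (+0.1060, +0.1060, 0)
  M2 = (+0.1060, -0.1060, 0)
  M3 = (-0.1060, -0.1060, 0)
Detected image corners:
  c0 = (343.237544, 407.002322) px
  c1 = (463.135772, 415.073741) px
  c2 = (469.439986, 247.447186) px
  c3 = (351.853320, 232.669599) px
Planar DLT: solve 8×8 A·h = b for H (H[2,2]=1):
  H  [+637.51473 -67.57790 +408.14615]
  H  [+115.98990 +780.18802 +324.93972]
  H  [+0.19035 -0.07987 +1.00000]
B = K⁻¹H; ‖b₁‖=1.061273, ‖b₂‖=1.061273; λ = 2/(‖b₁‖+‖b₂‖) = 0.942264, sign → tz>0 ⇒ λ=+0.942264
r₁ = λ·B[:,0] = (+0.98017,+0.08426,+0.17936); r₂ = λ·B[:,1] = (-0.07173,+0.99458,-0.07526)
r₃ = r₁×r₂ = (-0.18473,+0.06090,+0.98090); SVD([r₁ r₂ r₃]) → R = UVᵀ:
  R  [+0.98017 -0.07173 -0.18473]
  R  [+0.08426 +0.99458 +0.06090]
  R  [+0.17936 -0.07526 +0.98090]
t = (+0.15429, +0.08927, +0.94226) m
tr R = 2.955651; θ = arccos((tr R − 1)/2) = 0.210983 rad = 12.088°
axis k = ((R−Rᵀ)₃₂, (R−Rᵀ)₁₃, (R−Rᵀ)₂₁) / (2 sinθ) = (-0.325071, -0.869258, +0.372450)
rvec = θ·k = (-0.068584, -0.183399, +0.078581)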